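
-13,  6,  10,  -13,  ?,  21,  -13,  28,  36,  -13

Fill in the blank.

15

The slot pattern repeats as ABB (period 3), so there are 2 interleaved tracks.
Stream A is -13, -13, -13, -13, which is the constant sequence -13.
Stream B is 6, 10, ?, 21, 28, 36, which is triangular numbers n(n+1)/2 for n = 3, 4, ….
Filling stream B at index 3 by its rule yields 15.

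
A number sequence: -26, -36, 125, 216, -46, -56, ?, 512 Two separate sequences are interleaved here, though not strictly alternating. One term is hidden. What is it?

Reading positions in blocks of 4 reveals the pattern AABB — 2 tracks woven together.
Stream A is -26, -36, -46, -56, which is linear: a_n = -16 − 10·n.
Stream B is 125, 216, ?, 512, which is consecutive cubes n³ from n = 5.
So the missing entry in stream B is 343.

343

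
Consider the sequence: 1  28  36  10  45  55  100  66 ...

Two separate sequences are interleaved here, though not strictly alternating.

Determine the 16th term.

The slot pattern repeats as ABB (period 3), so there are 2 interleaved tracks.
Track A: 1, 10, 100 — powers 10^0, 10^1, 10^2, ….
Track B: 28, 36, 45, 55, 66 — triangular numbers starting at T_7.
Position 16 falls in track A as its term 6, giving 100000.

100000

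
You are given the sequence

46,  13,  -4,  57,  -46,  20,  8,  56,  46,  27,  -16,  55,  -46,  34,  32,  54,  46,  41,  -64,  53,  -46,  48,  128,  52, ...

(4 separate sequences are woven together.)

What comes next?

Split by position mod 4: positions 1, 5, 9, … form one track, and each other residue class forms its own.
Subsequence A is 46, -46, 46, -46, 46, -46, which is the oscillation 46·(−1)^(n+1).
Subsequence B is 13, 20, 27, 34, 41, 48, which is arithmetic with common difference +7.
Subsequence C is -4, 8, -16, 32, -64, 128, which is geometric with ratio -2.
Subsequence D is 57, 56, 55, 54, 53, 52, which is arithmetic with common difference −1.
Position 25 → subsequence A, term 7 = 46.

46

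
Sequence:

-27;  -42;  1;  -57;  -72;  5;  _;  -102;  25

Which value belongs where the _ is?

-87

Positions follow the repeating pattern AAB; grouping by letter gives 2 tracks.
Stream A = -27, -42, -57, -72, ?, -102: arithmetic, step −15.
Stream B = 1, 5, 25: a geometric progression (common ratio 5).
Stream A's pattern makes the blank -87.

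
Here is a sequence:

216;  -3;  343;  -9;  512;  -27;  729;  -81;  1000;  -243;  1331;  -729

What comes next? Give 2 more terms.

Taking every 2nd term gives 2 separate tracks.
Stream A: 216, 343, 512, 729, 1000, 1331 (the cubes 6³, 7³, 8³, …).
Stream B: -3, -9, -27, -81, -243, -729 (multiplying by 3 each time).
The 13th slot belongs to stream A; its 7th term is 1728.
Position 14 → stream B, term 7 = -2187.

1728, -2187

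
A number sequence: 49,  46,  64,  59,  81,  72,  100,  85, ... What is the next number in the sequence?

Positions 1, 3, 5, … form one subsequence and positions 2, 4, 6, … form another.
Track A = 49, 64, 81, 100: perfect squares starting at 7².
Track B = 46, 59, 72, 85: linear: a_n = 33 + 13·n.
Position 9 → track A, term 5 = 121.

121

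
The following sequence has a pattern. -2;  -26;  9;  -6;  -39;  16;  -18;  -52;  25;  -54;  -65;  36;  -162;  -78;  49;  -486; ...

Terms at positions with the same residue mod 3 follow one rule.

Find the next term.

Split by position mod 3: positions 1, 4, 7, … form one track, and each other residue class forms its own.
Stream A: -2, -6, -18, -54, -162, -486 — geometric, ×3 each step.
Stream B: -26, -39, -52, -65, -78 — subtracting 13 each time.
Stream C: 9, 16, 25, 36, 49 — perfect squares starting at 3².
Term 17 comes from stream B (its 6th entry): -91.

-91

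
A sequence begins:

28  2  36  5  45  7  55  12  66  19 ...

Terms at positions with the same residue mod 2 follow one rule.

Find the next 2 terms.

78, 31

Split by position mod 2 into 2 tracks.
Subsequence A: 28, 36, 45, 55, 66 (triangular numbers starting at T_7).
Subsequence B: 2, 5, 7, 12, 19 (Fibonacci-style (each term is the sum of the two before it)).
The 11th slot belongs to subsequence A; its 6th term is 78.
Term 12 comes from subsequence B (its 6th entry): 31.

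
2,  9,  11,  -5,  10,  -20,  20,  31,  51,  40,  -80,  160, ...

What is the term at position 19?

348

The slot pattern repeats as AAABBB (period 6), so there are 2 interleaved tracks.
Track A: 2, 9, 11, 20, 31, 51 (each term equals the sum of the previous two).
Track B: -5, 10, -20, 40, -80, 160 (geometric, ×-2 each step).
Position 19 falls in track A as its term 10, giving 348.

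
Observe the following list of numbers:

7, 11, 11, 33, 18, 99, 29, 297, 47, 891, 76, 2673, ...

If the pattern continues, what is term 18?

Taking every 2nd term gives 2 separate tracks.
Subsequence A: 7, 11, 18, 29, 47, 76 — a Fibonacci-like recurrence a_n = a_{n-1} + a_{n-2}.
Subsequence B: 11, 33, 99, 297, 891, 2673 — a geometric progression (common ratio 3).
The 18th slot belongs to subsequence B; its 9th term is 72171.

72171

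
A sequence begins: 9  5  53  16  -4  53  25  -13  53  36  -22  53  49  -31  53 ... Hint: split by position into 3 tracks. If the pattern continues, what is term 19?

Split by position mod 3: positions 1, 4, 7, … form one track, and each other residue class forms its own.
Stream A is 9, 16, 25, 36, 49, which is consecutive squares n² from n = 3.
Stream B is 5, -4, -13, -22, -31, which is arithmetic, step −9.
Stream C is 53, 53, 53, 53, 53, which is constant 53.
The 19th slot belongs to stream A; its 7th term is 81.

81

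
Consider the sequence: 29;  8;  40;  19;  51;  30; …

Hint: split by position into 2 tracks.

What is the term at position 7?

62

Taking every 2nd term gives 2 separate tracks.
Track A: 29, 40, 51 — arithmetic with common difference +11.
Track B: 8, 19, 30 — arithmetic with common difference +11.
Term 7 comes from track A (its 4th entry): 62.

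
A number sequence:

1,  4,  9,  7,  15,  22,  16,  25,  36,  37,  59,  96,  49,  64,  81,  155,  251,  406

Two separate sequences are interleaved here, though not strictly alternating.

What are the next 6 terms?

100, 121, 144, 657, 1063, 1720

Positions follow the repeating pattern AAABBB; grouping by letter gives 2 tracks.
Stream A is 1, 4, 9, 16, 25, 36, 49, 64, 81, which is the squares 1², 2², 3², ….
Stream B is 7, 15, 22, 37, 59, 96, 155, 251, 406, which is a Fibonacci-like recurrence a_n = a_{n-1} + a_{n-2}.
Position 19 falls in stream A as its term 10, giving 100.
Term 20 comes from stream A (its 11th entry): 121.
Position 21 → stream A, term 12 = 144.
Position 22 falls in stream B as its term 10, giving 657.
Term 23 comes from stream B (its 11th entry): 1063.
Term 24 comes from stream B (its 12th entry): 1720.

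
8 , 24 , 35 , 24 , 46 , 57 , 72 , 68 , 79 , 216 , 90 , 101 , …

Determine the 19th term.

The slot pattern repeats as ABB (period 3), so there are 2 interleaved tracks.
Track A: 8, 24, 72, 216 (geometric, ×3 each step).
Track B: 24, 35, 46, 57, 68, 79, 90, 101 (arithmetic, step +11).
Position 19 falls in track A as its term 7, giving 5832.

5832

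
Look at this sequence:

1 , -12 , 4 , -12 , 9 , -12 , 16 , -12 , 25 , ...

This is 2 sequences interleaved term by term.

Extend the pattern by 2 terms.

Taking every 2nd term gives 2 separate tracks.
Track A: 1, 4, 9, 16, 25 — the squares 1², 2², 3², ….
Track B: -12, -12, -12, -12 — the constant sequence -12.
Term 10 comes from track B (its 5th entry): -12.
Position 11 → track A, term 6 = 36.

-12, 36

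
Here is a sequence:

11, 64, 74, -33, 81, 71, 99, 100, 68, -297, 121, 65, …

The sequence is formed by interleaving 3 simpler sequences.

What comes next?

Read the sequence 3 terms at a time; column i is its own pattern.
Subsequence A: 11, -33, 99, -297 (geometric with ratio -3).
Subsequence B: 64, 81, 100, 121 (perfect squares starting at 8²).
Subsequence C: 74, 71, 68, 65 (arithmetic with common difference −3).
The 13th slot belongs to subsequence A; its 5th term is 891.

891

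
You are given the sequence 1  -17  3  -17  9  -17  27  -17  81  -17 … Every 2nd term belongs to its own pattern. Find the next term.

Odd-indexed and even-indexed terms follow separate rules.
Track A: 1, 3, 9, 27, 81 — powers 3^0, 3^1, 3^2, ….
Track B: -17, -17, -17, -17, -17 — constant -17.
Term 11 comes from track A (its 6th entry): 243.

243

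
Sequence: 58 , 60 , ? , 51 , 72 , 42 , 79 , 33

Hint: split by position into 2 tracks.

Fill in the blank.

65

Positions 1, 3, 5, … form one subsequence and positions 2, 4, 6, … form another.
Stream A: 58, ?, 72, 79 — linear: a_n = 51 + 7·n.
Stream B: 60, 51, 42, 33 — linear: a_n = 69 − 9·n.
The gap is stream A's term 2; the rule gives 65.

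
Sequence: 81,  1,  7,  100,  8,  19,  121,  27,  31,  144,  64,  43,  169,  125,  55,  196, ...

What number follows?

Split by position mod 3: positions 1, 4, 7, … form one track, and each other residue class forms its own.
Track A: 81, 100, 121, 144, 169, 196. Perfect squares starting at 9².
Track B: 1, 8, 27, 64, 125. Perfect cubes starting at 1³.
Track C: 7, 19, 31, 43, 55. Arithmetic, step +12.
Position 17 → track B, term 6 = 216.

216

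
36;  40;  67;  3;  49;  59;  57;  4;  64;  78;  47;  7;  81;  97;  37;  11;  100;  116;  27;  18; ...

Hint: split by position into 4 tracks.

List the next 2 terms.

121, 135

Split by position mod 4 into 4 tracks.
Track A is 36, 49, 64, 81, 100, which is the squares 6², 7², 8², ….
Track B is 40, 59, 78, 97, 116, which is adding 19 each time.
Track C is 67, 57, 47, 37, 27, which is subtracting 10 each time.
Track D is 3, 4, 7, 11, 18, which is each term equals the sum of the previous two.
Position 21 → track A, term 6 = 121.
Term 22 comes from track B (its 6th entry): 135.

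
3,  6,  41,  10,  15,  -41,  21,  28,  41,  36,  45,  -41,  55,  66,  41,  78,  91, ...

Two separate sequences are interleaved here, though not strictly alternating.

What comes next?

Positions follow the repeating pattern AAB; grouping by letter gives 2 tracks.
Subsequence A is 3, 6, 10, 15, 21, 28, 36, 45, 55, 66, 78, 91, which is triangular numbers starting at T_2.
Subsequence B is 41, -41, 41, -41, 41, which is the oscillation 41·(−1)^(n+1).
The 18th slot belongs to subsequence B; its 6th term is -41.

-41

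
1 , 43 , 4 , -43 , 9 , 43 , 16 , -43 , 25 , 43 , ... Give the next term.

The terms cycle through 2 interleaved subsequences.
Subsequence A: 1, 4, 9, 16, 25 — the squares 1², 2², 3², ….
Subsequence B: 43, -43, 43, -43, 43 — the oscillation 43·(−1)^(n+1).
Position 11 → subsequence A, term 6 = 36.

36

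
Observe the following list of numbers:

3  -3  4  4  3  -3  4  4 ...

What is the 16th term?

4

Reading positions in blocks of 4 reveals the pattern AABB — 2 tracks woven together.
Stream A is 3, -3, 3, -3, which is oscillating between 3 and -3.
Stream B is 4, 4, 4, 4, which is the constant sequence 4.
Position 16 falls in stream B as its term 8, giving 4.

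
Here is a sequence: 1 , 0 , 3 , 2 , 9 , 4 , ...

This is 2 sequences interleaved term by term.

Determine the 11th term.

Positions 1, 3, 5, … form one subsequence and positions 2, 4, 6, … form another.
Track A is 1, 3, 9, which is powers 3^0, 3^1, 3^2, ….
Track B is 0, 2, 4, which is arithmetic with common difference +2.
Position 11 falls in track A as its term 6, giving 243.

243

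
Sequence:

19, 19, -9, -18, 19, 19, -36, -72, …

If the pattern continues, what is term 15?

Positions follow the repeating pattern AABB; grouping by letter gives 2 tracks.
Subsequence A: 19, 19, 19, 19 — always 19.
Subsequence B: -9, -18, -36, -72 — a geometric progression (common ratio 2).
Term 15 comes from subsequence B (its 7th entry): -576.

-576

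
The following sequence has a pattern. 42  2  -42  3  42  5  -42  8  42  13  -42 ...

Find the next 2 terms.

Split by position mod 2 into 2 tracks.
Stream A is 42, -42, 42, -42, 42, -42, which is the oscillation 42·(−1)^(n+1).
Stream B is 2, 3, 5, 8, 13, which is a Fibonacci-like recurrence a_n = a_{n-1} + a_{n-2}.
Term 12 comes from stream B (its 6th entry): 21.
The 13th slot belongs to stream A; its 7th term is 42.

21, 42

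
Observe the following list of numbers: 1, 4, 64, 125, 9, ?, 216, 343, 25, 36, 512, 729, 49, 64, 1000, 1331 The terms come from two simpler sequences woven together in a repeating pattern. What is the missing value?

16

Reading positions in blocks of 4 reveals the pattern AABB — 2 tracks woven together.
Track A: 1, 4, 9, ?, 25, 36, 49, 64. Perfect squares starting at 1².
Track B: 64, 125, 216, 343, 512, 729, 1000, 1331. Consecutive cubes n³ from n = 4.
Filling track A at index 4 by its rule yields 16.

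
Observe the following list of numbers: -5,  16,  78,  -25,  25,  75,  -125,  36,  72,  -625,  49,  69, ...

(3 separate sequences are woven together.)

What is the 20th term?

100

Split by position mod 3: positions 1, 4, 7, … form one track, and each other residue class forms its own.
Track A is -5, -25, -125, -625, which is geometric with ratio 5.
Track B is 16, 25, 36, 49, which is the squares 4², 5², 6², ….
Track C is 78, 75, 72, 69, which is linear: a_n = 81 − 3·n.
Term 20 comes from track B (its 7th entry): 100.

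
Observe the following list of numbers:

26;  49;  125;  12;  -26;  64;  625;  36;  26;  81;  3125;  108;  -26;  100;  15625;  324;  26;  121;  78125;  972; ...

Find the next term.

-26

Split by position mod 4: positions 1, 5, 9, … form one track, and each other residue class forms its own.
Track A = 26, -26, 26, -26, 26: the oscillation 26·(−1)^(n+1).
Track B = 49, 64, 81, 100, 121: consecutive squares n² from n = 7.
Track C = 125, 625, 3125, 15625, 78125: powers 5^3, 5^4, 5^5, ….
Track D = 12, 36, 108, 324, 972: multiplying by 3 each time.
Term 21 comes from track A (its 6th entry): -26.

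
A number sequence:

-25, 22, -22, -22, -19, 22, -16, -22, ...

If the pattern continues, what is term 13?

-7

Positions 1, 3, 5, … form one subsequence and positions 2, 4, 6, … form another.
Subsequence A: -25, -22, -19, -16 (arithmetic, step +3).
Subsequence B: 22, -22, 22, -22 (alternating ±22).
Term 13 comes from subsequence A (its 7th entry): -7.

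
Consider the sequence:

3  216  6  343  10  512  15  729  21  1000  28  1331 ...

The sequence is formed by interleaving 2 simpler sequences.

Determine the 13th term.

Odd-indexed and even-indexed terms follow separate rules.
Stream A: 3, 6, 10, 15, 21, 28 (triangular numbers n(n+1)/2 for n = 2, 3, …).
Stream B: 216, 343, 512, 729, 1000, 1331 (the cubes 6³, 7³, 8³, …).
Position 13 → stream A, term 7 = 36.

36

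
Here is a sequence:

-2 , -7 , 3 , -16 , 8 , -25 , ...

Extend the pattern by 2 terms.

Taking every 2nd term gives 2 separate tracks.
Track A: -2, 3, 8. Adding 5 each time.
Track B: -7, -16, -25. Subtracting 9 each time.
Position 7 falls in track A as its term 4, giving 13.
The 8th slot belongs to track B; its 4th term is -34.

13, -34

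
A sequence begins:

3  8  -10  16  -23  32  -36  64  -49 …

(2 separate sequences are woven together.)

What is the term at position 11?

-62

Split by position mod 2 into 2 tracks.
Subsequence A: 3, -10, -23, -36, -49. Subtracting 13 each time.
Subsequence B: 8, 16, 32, 64. Powers 2^3, 2^4, 2^5, ….
The 11th slot belongs to subsequence A; its 6th term is -62.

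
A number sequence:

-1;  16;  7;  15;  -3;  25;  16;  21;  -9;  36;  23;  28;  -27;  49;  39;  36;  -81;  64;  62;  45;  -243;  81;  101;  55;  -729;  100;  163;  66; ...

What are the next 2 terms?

-2187, 121

The terms cycle through 4 interleaved subsequences.
Subsequence A = -1, -3, -9, -27, -81, -243, -729: geometric with ratio 3.
Subsequence B = 16, 25, 36, 49, 64, 81, 100: perfect squares starting at 4².
Subsequence C = 7, 16, 23, 39, 62, 101, 163: Fibonacci-style (each term is the sum of the two before it).
Subsequence D = 15, 21, 28, 36, 45, 55, 66: triangular numbers starting at T_5.
The 29th slot belongs to subsequence A; its 8th term is -2187.
Position 30 → subsequence B, term 8 = 121.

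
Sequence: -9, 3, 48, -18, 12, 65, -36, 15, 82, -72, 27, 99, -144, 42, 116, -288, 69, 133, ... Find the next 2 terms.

-576, 111

Taking every 3rd term gives 3 separate tracks.
Track A: -9, -18, -36, -72, -144, -288 — a geometric progression (common ratio 2).
Track B: 3, 12, 15, 27, 42, 69 — a Fibonacci-like recurrence a_n = a_{n-1} + a_{n-2}.
Track C: 48, 65, 82, 99, 116, 133 — adding 17 each time.
Position 19 → track A, term 7 = -576.
Position 20 falls in track B as its term 7, giving 111.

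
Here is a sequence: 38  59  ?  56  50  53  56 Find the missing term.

Positions 1, 3, 5, … form one subsequence and positions 2, 4, 6, … form another.
Subsequence A: 38, ?, 50, 56 — arithmetic with common difference +6.
Subsequence B: 59, 56, 53 — arithmetic, step −3.
Subsequence A's pattern makes the blank 44.

44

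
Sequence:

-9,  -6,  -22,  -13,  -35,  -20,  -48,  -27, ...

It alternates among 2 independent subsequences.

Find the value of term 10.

The terms cycle through 2 interleaved subsequences.
Track A: -9, -22, -35, -48 — linear: a_n = 4 − 13·n.
Track B: -6, -13, -20, -27 — arithmetic with common difference −7.
Term 10 comes from track B (its 5th entry): -34.

-34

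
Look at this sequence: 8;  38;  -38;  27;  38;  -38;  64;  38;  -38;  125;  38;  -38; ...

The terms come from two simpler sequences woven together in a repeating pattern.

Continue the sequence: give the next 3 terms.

216, 38, -38

Positions follow the repeating pattern ABB; grouping by letter gives 2 tracks.
Subsequence A is 8, 27, 64, 125, which is consecutive cubes n³ from n = 2.
Subsequence B is 38, -38, 38, -38, 38, -38, 38, -38, which is oscillating between 38 and -38.
Position 13 → subsequence A, term 5 = 216.
Position 14 falls in subsequence B as its term 9, giving 38.
Term 15 comes from subsequence B (its 10th entry): -38.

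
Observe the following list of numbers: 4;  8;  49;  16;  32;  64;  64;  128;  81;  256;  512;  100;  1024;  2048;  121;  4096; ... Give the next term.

8192

The slot pattern repeats as AAB (period 3), so there are 2 interleaved tracks.
Subsequence A is 4, 8, 16, 32, 64, 128, 256, 512, 1024, 2048, 4096, which is powers 2^2, 2^3, 2^4, ….
Subsequence B is 49, 64, 81, 100, 121, which is the squares 7², 8², 9², ….
Term 17 comes from subsequence A (its 12th entry): 8192.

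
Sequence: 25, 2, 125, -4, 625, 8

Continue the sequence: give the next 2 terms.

Odd-indexed and even-indexed terms follow separate rules.
Track A is 25, 125, 625, which is successive powers of 5.
Track B is 2, -4, 8, which is geometric, ×-2 each step.
Position 7 → track A, term 4 = 3125.
The 8th slot belongs to track B; its 4th term is -16.

3125, -16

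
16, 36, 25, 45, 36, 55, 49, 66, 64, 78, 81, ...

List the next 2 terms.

91, 100

The terms cycle through 2 interleaved subsequences.
Track A: 16, 25, 36, 49, 64, 81. Perfect squares starting at 4².
Track B: 36, 45, 55, 66, 78. The triangular numbers T_8, T_9, ….
Term 12 comes from track B (its 6th entry): 91.
The 13th slot belongs to track A; its 7th term is 100.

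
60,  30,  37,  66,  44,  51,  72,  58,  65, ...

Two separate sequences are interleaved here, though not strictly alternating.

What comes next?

78

The slot pattern repeats as ABB (period 3), so there are 2 interleaved tracks.
Subsequence A: 60, 66, 72 — linear: a_n = 54 + 6·n.
Subsequence B: 30, 37, 44, 51, 58, 65 — linear: a_n = 23 + 7·n.
Term 10 comes from subsequence A (its 4th entry): 78.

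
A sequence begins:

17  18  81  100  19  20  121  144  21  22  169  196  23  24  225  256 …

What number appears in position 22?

28

The slot pattern repeats as AABB (period 4), so there are 2 interleaved tracks.
Track A is 17, 18, 19, 20, 21, 22, 23, 24, which is arithmetic, step +1.
Track B is 81, 100, 121, 144, 169, 196, 225, 256, which is perfect squares starting at 9².
Position 22 falls in track A as its term 12, giving 28.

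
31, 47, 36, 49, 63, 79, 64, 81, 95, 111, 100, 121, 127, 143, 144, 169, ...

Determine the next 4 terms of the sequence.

159, 175, 196, 225

Reading positions in blocks of 4 reveals the pattern AABB — 2 tracks woven together.
Track A is 31, 47, 63, 79, 95, 111, 127, 143, which is linear: a_n = 15 + 16·n.
Track B is 36, 49, 64, 81, 100, 121, 144, 169, which is the squares 6², 7², 8², ….
Position 17 → track A, term 9 = 159.
Position 18 → track A, term 10 = 175.
The 19th slot belongs to track B; its 9th term is 196.
Position 20 → track B, term 10 = 225.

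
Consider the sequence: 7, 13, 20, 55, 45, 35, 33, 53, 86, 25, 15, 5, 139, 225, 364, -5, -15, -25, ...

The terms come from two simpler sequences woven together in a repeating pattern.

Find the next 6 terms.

Positions follow the repeating pattern AAABBB; grouping by letter gives 2 tracks.
Stream A: 7, 13, 20, 33, 53, 86, 139, 225, 364 — each term equals the sum of the previous two.
Stream B: 55, 45, 35, 25, 15, 5, -5, -15, -25 — arithmetic with common difference −10.
Term 19 comes from stream A (its 10th entry): 589.
The 20th slot belongs to stream A; its 11th term is 953.
Position 21 → stream A, term 12 = 1542.
Term 22 comes from stream B (its 10th entry): -35.
The 23rd slot belongs to stream B; its 11th term is -45.
The 24th slot belongs to stream B; its 12th term is -55.

589, 953, 1542, -35, -45, -55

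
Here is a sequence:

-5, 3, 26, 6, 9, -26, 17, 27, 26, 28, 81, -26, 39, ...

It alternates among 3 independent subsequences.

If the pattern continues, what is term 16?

50

Split by position mod 3 into 3 tracks.
Subsequence A: -5, 6, 17, 28, 39. Arithmetic with common difference +11.
Subsequence B: 3, 9, 27, 81. Geometric, ×3 each step.
Subsequence C: 26, -26, 26, -26. Oscillating between 26 and -26.
Position 16 → subsequence A, term 6 = 50.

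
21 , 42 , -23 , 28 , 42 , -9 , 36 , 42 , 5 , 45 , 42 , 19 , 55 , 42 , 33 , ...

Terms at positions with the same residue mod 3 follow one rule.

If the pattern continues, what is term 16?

66

Taking every 3rd term gives 3 separate tracks.
Stream A = 21, 28, 36, 45, 55: the triangular numbers T_6, T_7, ….
Stream B = 42, 42, 42, 42, 42: constant 42.
Stream C = -23, -9, 5, 19, 33: linear: a_n = -37 + 14·n.
Position 16 falls in stream A as its term 6, giving 66.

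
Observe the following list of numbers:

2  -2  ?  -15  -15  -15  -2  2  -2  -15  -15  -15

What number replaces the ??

2

Reading positions in blocks of 6 reveals the pattern AAABBB — 2 tracks woven together.
Track A is 2, -2, ?, -2, 2, -2, which is alternating ±2.
Track B is -15, -15, -15, -15, -15, -15, which is always -15.
So the missing entry in track A is 2.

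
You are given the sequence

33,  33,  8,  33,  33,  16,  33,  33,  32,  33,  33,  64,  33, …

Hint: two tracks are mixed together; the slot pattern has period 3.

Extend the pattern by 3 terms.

Positions follow the repeating pattern AAB; grouping by letter gives 2 tracks.
Subsequence A is 33, 33, 33, 33, 33, 33, 33, 33, 33, which is always 33.
Subsequence B is 8, 16, 32, 64, which is successive powers of 2.
Position 14 falls in subsequence A as its term 10, giving 33.
The 15th slot belongs to subsequence B; its 5th term is 128.
The 16th slot belongs to subsequence A; its 11th term is 33.

33, 128, 33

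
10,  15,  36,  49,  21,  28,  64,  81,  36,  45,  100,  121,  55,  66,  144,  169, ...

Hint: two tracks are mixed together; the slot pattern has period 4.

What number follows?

78

The slot pattern repeats as AABB (period 4), so there are 2 interleaved tracks.
Subsequence A: 10, 15, 21, 28, 36, 45, 55, 66. The triangular numbers T_4, T_5, ….
Subsequence B: 36, 49, 64, 81, 100, 121, 144, 169. The squares 6², 7², 8², ….
Position 17 → subsequence A, term 9 = 78.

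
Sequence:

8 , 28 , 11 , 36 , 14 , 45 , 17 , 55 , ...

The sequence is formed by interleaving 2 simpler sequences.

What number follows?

20

The terms cycle through 2 interleaved subsequences.
Track A: 8, 11, 14, 17 (arithmetic with common difference +3).
Track B: 28, 36, 45, 55 (the triangular numbers T_7, T_8, …).
Position 9 → track A, term 5 = 20.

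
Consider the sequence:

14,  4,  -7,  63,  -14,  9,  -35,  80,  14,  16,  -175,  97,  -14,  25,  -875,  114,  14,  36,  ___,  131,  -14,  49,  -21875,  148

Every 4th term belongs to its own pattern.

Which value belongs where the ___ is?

Split by position mod 4 into 4 tracks.
Track A = 14, -14, 14, -14, 14, -14: oscillating between 14 and -14.
Track B = 4, 9, 16, 25, 36, 49: the squares 2², 3², 4², ….
Track C = -7, -35, -175, -875, ?, -21875: multiplying by 5 each time.
Track D = 63, 80, 97, 114, 131, 148: arithmetic, step +17.
Filling track C at index 5 by its rule yields -4375.

-4375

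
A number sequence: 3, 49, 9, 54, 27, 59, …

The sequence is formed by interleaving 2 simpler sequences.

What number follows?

Odd-indexed and even-indexed terms follow separate rules.
Track A: 3, 9, 27. Powers 3^1, 3^2, 3^3, ….
Track B: 49, 54, 59. Linear: a_n = 44 + 5·n.
Term 7 comes from track A (its 4th entry): 81.

81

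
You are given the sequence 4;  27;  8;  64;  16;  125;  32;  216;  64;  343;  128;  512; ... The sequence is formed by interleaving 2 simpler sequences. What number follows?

Odd-indexed and even-indexed terms follow separate rules.
Subsequence A is 4, 8, 16, 32, 64, 128, which is powers of 2.
Subsequence B is 27, 64, 125, 216, 343, 512, which is consecutive cubes n³ from n = 3.
Position 13 → subsequence A, term 7 = 256.

256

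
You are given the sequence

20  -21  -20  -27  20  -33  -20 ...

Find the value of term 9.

20

Split by position mod 2 into 2 tracks.
Track A: 20, -20, 20, -20 — oscillating between 20 and -20.
Track B: -21, -27, -33 — linear: a_n = -15 − 6·n.
Term 9 comes from track A (its 5th entry): 20.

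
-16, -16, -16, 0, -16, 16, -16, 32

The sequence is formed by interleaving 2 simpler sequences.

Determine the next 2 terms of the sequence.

Split by position mod 2 into 2 tracks.
Stream A: -16, -16, -16, -16 (the constant sequence -16).
Stream B: -16, 0, 16, 32 (linear: a_n = -32 + 16·n).
Position 9 → stream A, term 5 = -16.
Term 10 comes from stream B (its 5th entry): 48.

-16, 48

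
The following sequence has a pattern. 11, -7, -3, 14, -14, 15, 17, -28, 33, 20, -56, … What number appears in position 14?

-112

Split by position mod 3 into 3 tracks.
Subsequence A = 11, 14, 17, 20: arithmetic with common difference +3.
Subsequence B = -7, -14, -28, -56: multiplying by 2 each time.
Subsequence C = -3, 15, 33: arithmetic, step +18.
Position 14 falls in subsequence B as its term 5, giving -112.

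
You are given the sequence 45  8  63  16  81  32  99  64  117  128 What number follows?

135

The terms cycle through 2 interleaved subsequences.
Track A = 45, 63, 81, 99, 117: arithmetic with common difference +18.
Track B = 8, 16, 32, 64, 128: powers 2^3, 2^4, 2^5, ….
Position 11 → track A, term 6 = 135.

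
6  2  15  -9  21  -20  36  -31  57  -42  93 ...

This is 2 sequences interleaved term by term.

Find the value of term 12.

-53

Odd-indexed and even-indexed terms follow separate rules.
Track A: 6, 15, 21, 36, 57, 93 (each term equals the sum of the previous two).
Track B: 2, -9, -20, -31, -42 (linear: a_n = 13 − 11·n).
Term 12 comes from track B (its 6th entry): -53.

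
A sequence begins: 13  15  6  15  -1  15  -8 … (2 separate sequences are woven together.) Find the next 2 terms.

15, -15

Odd-indexed and even-indexed terms follow separate rules.
Track A = 13, 6, -1, -8: linear: a_n = 20 − 7·n.
Track B = 15, 15, 15: always 15.
Position 8 → track B, term 4 = 15.
Term 9 comes from track A (its 5th entry): -15.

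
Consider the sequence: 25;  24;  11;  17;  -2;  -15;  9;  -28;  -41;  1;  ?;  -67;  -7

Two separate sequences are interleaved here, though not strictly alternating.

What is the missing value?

Reading positions in blocks of 3 reveals the pattern ABB — 2 tracks woven together.
Track A is 25, 17, 9, 1, -7, which is arithmetic with common difference −8.
Track B is 24, 11, -2, -15, -28, -41, ?, -67, which is linear: a_n = 37 − 13·n.
So the missing entry in track B is -54.

-54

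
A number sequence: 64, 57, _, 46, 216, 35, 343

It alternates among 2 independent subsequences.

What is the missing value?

Positions 1, 3, 5, … form one subsequence and positions 2, 4, 6, … form another.
Track A: 64, ?, 216, 343. Consecutive cubes n³ from n = 4.
Track B: 57, 46, 35. Arithmetic with common difference −11.
Track A's pattern makes the blank 125.

125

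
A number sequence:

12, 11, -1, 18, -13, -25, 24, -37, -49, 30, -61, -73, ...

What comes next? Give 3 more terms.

36, -85, -97

Positions follow the repeating pattern ABB; grouping by letter gives 2 tracks.
Subsequence A: 12, 18, 24, 30. Linear: a_n = 6 + 6·n.
Subsequence B: 11, -1, -13, -25, -37, -49, -61, -73. Subtracting 12 each time.
Term 13 comes from subsequence A (its 5th entry): 36.
The 14th slot belongs to subsequence B; its 9th term is -85.
The 15th slot belongs to subsequence B; its 10th term is -97.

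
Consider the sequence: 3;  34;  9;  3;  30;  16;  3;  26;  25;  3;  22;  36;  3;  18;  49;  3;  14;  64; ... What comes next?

3

The terms cycle through 3 interleaved subsequences.
Track A: 3, 3, 3, 3, 3, 3. Constant 3.
Track B: 34, 30, 26, 22, 18, 14. Linear: a_n = 38 − 4·n.
Track C: 9, 16, 25, 36, 49, 64. Perfect squares starting at 3².
Position 19 falls in track A as its term 7, giving 3.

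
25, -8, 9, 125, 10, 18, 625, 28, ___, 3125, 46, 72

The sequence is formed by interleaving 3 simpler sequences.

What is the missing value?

36

Read the sequence 3 terms at a time; column i is its own pattern.
Subsequence A: 25, 125, 625, 3125. Powers 5^2, 5^3, 5^4, ….
Subsequence B: -8, 10, 28, 46. Arithmetic with common difference +18.
Subsequence C: 9, 18, ?, 72. Geometric, ×2 each step.
The gap is subsequence C's term 3; the rule gives 36.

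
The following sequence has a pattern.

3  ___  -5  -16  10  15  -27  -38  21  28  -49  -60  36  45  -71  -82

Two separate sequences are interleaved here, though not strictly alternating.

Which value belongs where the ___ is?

Positions follow the repeating pattern AABB; grouping by letter gives 2 tracks.
Stream A: 3, ?, 10, 15, 21, 28, 36, 45 (triangular numbers n(n+1)/2 for n = 2, 3, …).
Stream B: -5, -16, -27, -38, -49, -60, -71, -82 (arithmetic, step −11).
Stream A's pattern makes the blank 6.

6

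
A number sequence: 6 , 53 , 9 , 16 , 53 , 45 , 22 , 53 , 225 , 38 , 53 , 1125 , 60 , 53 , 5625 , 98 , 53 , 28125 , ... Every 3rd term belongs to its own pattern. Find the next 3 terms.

158, 53, 140625

Read the sequence 3 terms at a time; column i is its own pattern.
Subsequence A = 6, 16, 22, 38, 60, 98: each term equals the sum of the previous two.
Subsequence B = 53, 53, 53, 53, 53, 53: always 53.
Subsequence C = 9, 45, 225, 1125, 5625, 28125: multiplying by 5 each time.
The 19th slot belongs to subsequence A; its 7th term is 158.
Position 20 falls in subsequence B as its term 7, giving 53.
Position 21 falls in subsequence C as its term 7, giving 140625.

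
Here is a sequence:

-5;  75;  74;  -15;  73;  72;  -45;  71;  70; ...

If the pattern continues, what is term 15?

Positions follow the repeating pattern ABB; grouping by letter gives 2 tracks.
Stream A: -5, -15, -45 (multiplying by 3 each time).
Stream B: 75, 74, 73, 72, 71, 70 (linear: a_n = 76 − n).
The 15th slot belongs to stream B; its 10th term is 66.

66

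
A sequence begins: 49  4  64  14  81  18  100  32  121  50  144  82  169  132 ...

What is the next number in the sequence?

Positions 1, 3, 5, … form one subsequence and positions 2, 4, 6, … form another.
Track A is 49, 64, 81, 100, 121, 144, 169, which is consecutive squares n² from n = 7.
Track B is 4, 14, 18, 32, 50, 82, 132, which is Fibonacci-style (each term is the sum of the two before it).
The 15th slot belongs to track A; its 8th term is 196.

196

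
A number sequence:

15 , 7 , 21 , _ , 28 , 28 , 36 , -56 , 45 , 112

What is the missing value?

Positions 1, 3, 5, … form one subsequence and positions 2, 4, 6, … form another.
Track A: 15, 21, 28, 36, 45 — the triangular numbers T_5, T_6, ….
Track B: 7, ?, 28, -56, 112 — geometric with ratio -2.
Track B's pattern makes the blank -14.

-14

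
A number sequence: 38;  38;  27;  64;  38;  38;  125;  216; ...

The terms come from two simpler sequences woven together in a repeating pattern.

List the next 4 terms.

Positions follow the repeating pattern AABB; grouping by letter gives 2 tracks.
Track A is 38, 38, 38, 38, which is the constant sequence 38.
Track B is 27, 64, 125, 216, which is perfect cubes starting at 3³.
Term 9 comes from track A (its 5th entry): 38.
The 10th slot belongs to track A; its 6th term is 38.
Position 11 falls in track B as its term 5, giving 343.
Position 12 falls in track B as its term 6, giving 512.

38, 38, 343, 512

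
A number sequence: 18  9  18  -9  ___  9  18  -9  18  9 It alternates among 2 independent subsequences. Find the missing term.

18

Taking every 2nd term gives 2 separate tracks.
Track A is 18, 18, ?, 18, 18, which is always 18.
Track B is 9, -9, 9, -9, 9, which is alternating ±9.
Track A's pattern makes the blank 18.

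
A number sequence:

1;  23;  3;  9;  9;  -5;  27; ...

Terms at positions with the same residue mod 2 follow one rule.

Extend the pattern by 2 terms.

The terms cycle through 2 interleaved subsequences.
Subsequence A = 1, 3, 9, 27: powers 3^0, 3^1, 3^2, ….
Subsequence B = 23, 9, -5: arithmetic, step −14.
Position 8 falls in subsequence B as its term 4, giving -19.
Position 9 → subsequence A, term 5 = 81.

-19, 81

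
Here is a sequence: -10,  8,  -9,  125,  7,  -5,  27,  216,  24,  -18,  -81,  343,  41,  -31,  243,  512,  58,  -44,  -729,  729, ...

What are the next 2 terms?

The terms cycle through 4 interleaved subsequences.
Track A is -10, 7, 24, 41, 58, which is arithmetic with common difference +17.
Track B is 8, -5, -18, -31, -44, which is linear: a_n = 21 − 13·n.
Track C is -9, 27, -81, 243, -729, which is a geometric progression (common ratio -3).
Track D is 125, 216, 343, 512, 729, which is the cubes 5³, 6³, 7³, ….
Term 21 comes from track A (its 6th entry): 75.
Position 22 → track B, term 6 = -57.

75, -57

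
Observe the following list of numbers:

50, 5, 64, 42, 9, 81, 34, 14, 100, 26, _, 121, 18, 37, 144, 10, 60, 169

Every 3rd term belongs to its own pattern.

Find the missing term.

Read the sequence 3 terms at a time; column i is its own pattern.
Track A: 50, 42, 34, 26, 18, 10 (subtracting 8 each time).
Track B: 5, 9, 14, ?, 37, 60 (Fibonacci-style (each term is the sum of the two before it)).
Track C: 64, 81, 100, 121, 144, 169 (perfect squares starting at 8²).
The gap is track B's term 4; the rule gives 23.

23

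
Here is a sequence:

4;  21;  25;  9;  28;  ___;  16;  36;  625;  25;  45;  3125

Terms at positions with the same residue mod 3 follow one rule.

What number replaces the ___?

Taking every 3rd term gives 3 separate tracks.
Track A is 4, 9, 16, 25, which is consecutive squares n² from n = 2.
Track B is 21, 28, 36, 45, which is triangular numbers n(n+1)/2 for n = 6, 7, ….
Track C is 25, ?, 625, 3125, which is powers of 5.
So the missing entry in track C is 125.

125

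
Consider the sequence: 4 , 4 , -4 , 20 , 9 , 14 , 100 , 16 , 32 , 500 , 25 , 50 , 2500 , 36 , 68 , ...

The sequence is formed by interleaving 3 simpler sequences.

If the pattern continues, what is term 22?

312500

Read the sequence 3 terms at a time; column i is its own pattern.
Track A is 4, 20, 100, 500, 2500, which is geometric with ratio 5.
Track B is 4, 9, 16, 25, 36, which is perfect squares starting at 2².
Track C is -4, 14, 32, 50, 68, which is arithmetic with common difference +18.
The 22nd slot belongs to track A; its 8th term is 312500.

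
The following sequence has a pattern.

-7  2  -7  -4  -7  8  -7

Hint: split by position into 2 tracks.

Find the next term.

-16

Taking every 2nd term gives 2 separate tracks.
Subsequence A is -7, -7, -7, -7, which is always -7.
Subsequence B is 2, -4, 8, which is geometric with ratio -2.
Term 8 comes from subsequence B (its 4th entry): -16.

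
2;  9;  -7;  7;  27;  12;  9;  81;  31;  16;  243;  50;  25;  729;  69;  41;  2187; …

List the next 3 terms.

88, 66, 6561

Taking every 3rd term gives 3 separate tracks.
Stream A is 2, 7, 9, 16, 25, 41, which is Fibonacci-style (each term is the sum of the two before it).
Stream B is 9, 27, 81, 243, 729, 2187, which is successive powers of 3.
Stream C is -7, 12, 31, 50, 69, which is linear: a_n = -26 + 19·n.
The 18th slot belongs to stream C; its 6th term is 88.
Position 19 → stream A, term 7 = 66.
Position 20 → stream B, term 7 = 6561.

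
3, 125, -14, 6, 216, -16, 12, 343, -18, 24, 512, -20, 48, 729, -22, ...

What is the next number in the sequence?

96

Taking every 3rd term gives 3 separate tracks.
Track A: 3, 6, 12, 24, 48 — multiplying by 2 each time.
Track B: 125, 216, 343, 512, 729 — consecutive cubes n³ from n = 5.
Track C: -14, -16, -18, -20, -22 — arithmetic, step −2.
Position 16 falls in track A as its term 6, giving 96.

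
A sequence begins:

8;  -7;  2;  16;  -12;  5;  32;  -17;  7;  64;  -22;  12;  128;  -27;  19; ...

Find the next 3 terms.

Split by position mod 3: positions 1, 4, 7, … form one track, and each other residue class forms its own.
Subsequence A: 8, 16, 32, 64, 128. Powers 2^3, 2^4, 2^5, ….
Subsequence B: -7, -12, -17, -22, -27. Subtracting 5 each time.
Subsequence C: 2, 5, 7, 12, 19. A Fibonacci-like recurrence a_n = a_{n-1} + a_{n-2}.
Position 16 → subsequence A, term 6 = 256.
Term 17 comes from subsequence B (its 6th entry): -32.
Position 18 → subsequence C, term 6 = 31.

256, -32, 31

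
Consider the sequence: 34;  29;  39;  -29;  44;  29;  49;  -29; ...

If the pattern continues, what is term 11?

59

Positions 1, 3, 5, … form one subsequence and positions 2, 4, 6, … form another.
Subsequence A: 34, 39, 44, 49. Arithmetic, step +5.
Subsequence B: 29, -29, 29, -29. Alternating ±29.
Position 11 → subsequence A, term 6 = 59.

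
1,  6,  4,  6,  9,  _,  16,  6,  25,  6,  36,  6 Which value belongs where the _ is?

6

Split by position mod 2 into 2 tracks.
Stream A = 1, 4, 9, 16, 25, 36: perfect squares starting at 1².
Stream B = 6, 6, ?, 6, 6, 6: always 6.
So the missing entry in stream B is 6.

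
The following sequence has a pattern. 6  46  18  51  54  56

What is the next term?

162

Positions 1, 3, 5, … form one subsequence and positions 2, 4, 6, … form another.
Track A: 6, 18, 54 (a geometric progression (common ratio 3)).
Track B: 46, 51, 56 (linear: a_n = 41 + 5·n).
Position 7 → track A, term 4 = 162.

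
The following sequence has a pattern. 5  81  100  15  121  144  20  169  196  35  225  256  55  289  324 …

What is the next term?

The slot pattern repeats as ABB (period 3), so there are 2 interleaved tracks.
Subsequence A: 5, 15, 20, 35, 55. Each term equals the sum of the previous two.
Subsequence B: 81, 100, 121, 144, 169, 196, 225, 256, 289, 324. Perfect squares starting at 9².
Position 16 → subsequence A, term 6 = 90.

90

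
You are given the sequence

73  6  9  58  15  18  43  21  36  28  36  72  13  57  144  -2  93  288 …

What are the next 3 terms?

The terms cycle through 3 interleaved subsequences.
Track A: 73, 58, 43, 28, 13, -2. Arithmetic with common difference −15.
Track B: 6, 15, 21, 36, 57, 93. Fibonacci-style (each term is the sum of the two before it).
Track C: 9, 18, 36, 72, 144, 288. A geometric progression (common ratio 2).
Position 19 falls in track A as its term 7, giving -17.
Position 20 falls in track B as its term 7, giving 150.
The 21st slot belongs to track C; its 7th term is 576.

-17, 150, 576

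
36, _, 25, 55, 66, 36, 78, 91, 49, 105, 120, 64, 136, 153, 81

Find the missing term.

The slot pattern repeats as AAB (period 3), so there are 2 interleaved tracks.
Stream A: 36, ?, 55, 66, 78, 91, 105, 120, 136, 153 (triangular numbers starting at T_8).
Stream B: 25, 36, 49, 64, 81 (the squares 5², 6², 7², …).
So the missing entry in stream A is 45.

45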